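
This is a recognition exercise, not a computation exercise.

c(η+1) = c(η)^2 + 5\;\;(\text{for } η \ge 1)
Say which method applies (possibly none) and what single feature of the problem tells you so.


Method: no special technique — no ansatz, no master substitution, no summation factor survives the nonlinearity here.


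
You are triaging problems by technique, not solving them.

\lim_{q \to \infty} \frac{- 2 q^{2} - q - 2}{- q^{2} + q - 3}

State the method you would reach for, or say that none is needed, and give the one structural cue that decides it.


Verdict: dominant-term comparison — as q grows, only the highest-degree terms matter — compare leading terms and read the limit off. l'Hôpital's at-infinity variant applies to the expression viewed as a single quotient; the leading-term comparison is the direct route.


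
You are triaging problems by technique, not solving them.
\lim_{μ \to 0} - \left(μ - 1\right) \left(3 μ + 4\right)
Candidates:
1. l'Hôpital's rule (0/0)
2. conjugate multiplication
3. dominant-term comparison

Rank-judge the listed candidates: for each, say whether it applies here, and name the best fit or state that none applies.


Technique: no special technique — nothing blocks direct substitution at 0: plug in and finish.
- l'Hôpital's rule (0/0): substituting the point produces a determinate value, not a 0 over 0 clash.
- conjugate multiplication — there is no infinity-minus-infinity radical difference to rationalize.
- dominant-term comparison — leading-power comparison does not apply to this form.


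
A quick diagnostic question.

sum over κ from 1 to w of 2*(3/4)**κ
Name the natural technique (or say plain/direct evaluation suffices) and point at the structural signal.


Diagnosis: the geometric series formula — each term is 3/4 times the previous one, so the geometric-series formula applies directly.


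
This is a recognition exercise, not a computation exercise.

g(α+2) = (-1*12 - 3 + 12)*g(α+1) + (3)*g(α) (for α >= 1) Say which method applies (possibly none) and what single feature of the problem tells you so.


Diagnosis: the characteristic-root method — linear, homogeneous, constant coefficients: solutions of the form r^α exist — find the roots of the characteristic polynomial.


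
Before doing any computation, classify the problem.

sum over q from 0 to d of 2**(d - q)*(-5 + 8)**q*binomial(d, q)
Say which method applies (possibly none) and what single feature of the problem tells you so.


Verdict: the binomial theorem — the binomial coefficients weight matched powers of (-5 + 8) and 2, which is exactly the expansion of a binomial power.


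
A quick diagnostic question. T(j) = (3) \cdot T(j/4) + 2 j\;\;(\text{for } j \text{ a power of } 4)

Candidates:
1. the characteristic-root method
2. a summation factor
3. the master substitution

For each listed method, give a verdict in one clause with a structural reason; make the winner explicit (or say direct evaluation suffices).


Verdict: the master substitution — treat m = log base 4 of j as the new clock: one recursion step advances m by one while j scales by 4.
- the characteristic-root method: a divided-index call is not the fixed-shift linear shape that characteristic roots solve.
- a summation factor: a divided-index call is outside the fixed-shift first-order family a summation factor normalizes.
- the master substitution: applicable, and directly so.


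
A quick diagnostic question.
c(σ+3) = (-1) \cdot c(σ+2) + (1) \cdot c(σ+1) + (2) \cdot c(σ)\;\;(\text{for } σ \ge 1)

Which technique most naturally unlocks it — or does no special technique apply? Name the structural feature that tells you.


Verdict: the characteristic-root method — linear, homogeneous, constant coefficients: solutions of the form r^σ exist — find the roots of the characteristic polynomial.


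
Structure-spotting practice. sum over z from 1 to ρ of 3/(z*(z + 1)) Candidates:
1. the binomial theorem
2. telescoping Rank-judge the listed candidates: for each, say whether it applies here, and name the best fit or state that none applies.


Diagnosis: telescoping — one partial-fraction pass turns 3/(z*(z + 1)) into a shifted difference, and shifted differences telescope.
- the binomial theorem: no binomial coefficients pair up with complementary powers here.
- telescoping: applies; the problem has the shape this method handles.


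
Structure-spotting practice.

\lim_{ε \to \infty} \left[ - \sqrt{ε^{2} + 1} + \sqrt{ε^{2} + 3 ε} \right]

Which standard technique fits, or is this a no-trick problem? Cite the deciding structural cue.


Diagnosis: conjugate multiplication — this difference gives up after one conjugate multiplication — the radical structure cancels against its conjugate.


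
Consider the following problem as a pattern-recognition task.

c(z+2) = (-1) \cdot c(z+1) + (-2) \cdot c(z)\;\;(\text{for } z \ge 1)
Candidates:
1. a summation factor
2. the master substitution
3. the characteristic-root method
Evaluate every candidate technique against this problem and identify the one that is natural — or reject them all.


Diagnosis: the characteristic-root method — linear, homogeneous, constant coefficients: solutions of the form r^z exist — find the roots of the characteristic polynomial.
- a summation factor: the recurrence reaches back more than one step, outside the first-order family a summation factor normalizes.
- the master substitution — with no divided-index recursive call, reindexing by powers of a base buys nothing.
- the characteristic-root method: yes — fits the structure here.


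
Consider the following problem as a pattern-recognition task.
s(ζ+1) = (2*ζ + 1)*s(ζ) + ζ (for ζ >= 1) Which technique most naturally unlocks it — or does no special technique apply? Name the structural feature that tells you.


Technique: a summation factor — because the multiplier 2*ζ + 1 is index-dependent, divide through by its running product and sum the resulting differences.


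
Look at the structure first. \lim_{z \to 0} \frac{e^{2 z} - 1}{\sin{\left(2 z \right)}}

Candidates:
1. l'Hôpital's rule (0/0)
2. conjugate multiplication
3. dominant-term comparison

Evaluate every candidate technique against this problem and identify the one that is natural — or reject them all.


Method: l'Hôpital's rule (0/0) — both numerator and denominator vanish at 0: the genuine 0/0 indeterminate that l'Hôpital exists for. Expanding numerator and denominator to first order gives the same value — the rule automates exactly that.
- l'Hôpital's rule (0/0) — applicable, and directly so.
- conjugate multiplication: multiplying by a conjugate would not remove any indeterminacy here.
- dominant-term comparison — this limit is not decided by comparing polynomial growth at infinity.


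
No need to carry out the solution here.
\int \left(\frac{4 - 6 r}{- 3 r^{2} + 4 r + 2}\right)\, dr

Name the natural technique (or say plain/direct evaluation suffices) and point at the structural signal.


Verdict: u-substitution — a chain-rule shadow: 4 - 6 r alongside a function of - 3 r^{2} + 4 r + 2 means u = - 3 r^{2} + 4 r + 2 unwinds the composition in one step.


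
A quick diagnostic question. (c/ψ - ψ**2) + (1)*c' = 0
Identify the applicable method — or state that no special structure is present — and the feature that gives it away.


Verdict: a linear integrating factor — the unknown enters only to the first power against a nonzero forcing term — the integrating-factor template applies directly.


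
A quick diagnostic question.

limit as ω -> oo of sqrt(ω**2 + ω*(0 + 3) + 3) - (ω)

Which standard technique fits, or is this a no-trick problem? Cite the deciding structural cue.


Diagnosis: conjugate multiplication — the ∞ − ∞ radical form is the exact trigger for the conjugate maneuver.


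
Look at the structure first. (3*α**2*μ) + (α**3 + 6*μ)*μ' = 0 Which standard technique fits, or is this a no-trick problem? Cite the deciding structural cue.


Diagnosis: the exact-equation method — the mixed-partials test passes for 3*α**2*μ and α**3 + 6*μ, so a potential function exists as presented.


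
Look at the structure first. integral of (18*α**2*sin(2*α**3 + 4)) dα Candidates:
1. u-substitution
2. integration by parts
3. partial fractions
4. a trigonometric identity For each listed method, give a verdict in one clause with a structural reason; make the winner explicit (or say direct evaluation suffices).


Best approach: u-substitution — collected, the integrand has one factor that is, up to a constant, the derivative of an inner expression the rest depends on — substitute for that inner expression.
- u-substitution — applies; the problem has the shape this method handles.
- integration by parts — the non-polynomial partner is not one of the parts kernels — exp, sine, or cosine with a degree-1 argument, or a logarithm.
- partial fractions: there is no rational-function structure to decompose.
- a trigonometric identity: no identity rewrites this into an easier trigonometric form.


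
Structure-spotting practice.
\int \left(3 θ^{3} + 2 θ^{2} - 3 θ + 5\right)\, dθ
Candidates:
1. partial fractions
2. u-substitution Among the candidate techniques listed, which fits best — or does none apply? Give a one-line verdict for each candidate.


Best approach: no special technique — the integrand is a sum of constant multiples of powers of θ — integrate term by term.
- partial fractions — there is no rational-function structure to decompose.
- u-substitution: no substitution does more than relabel what direct integration already handles.


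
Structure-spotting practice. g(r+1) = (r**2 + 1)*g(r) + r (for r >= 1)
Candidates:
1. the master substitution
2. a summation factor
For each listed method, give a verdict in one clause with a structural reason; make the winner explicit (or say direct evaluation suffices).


Diagnosis: a summation factor — because the multiplier r**2 + 1 is index-dependent, divide through by its running product and sum the resulting differences.
- the master substitution — the recursive argument is a shift of the index, not a fixed fraction of it.
- a summation factor: a fit — the right tool for this form.


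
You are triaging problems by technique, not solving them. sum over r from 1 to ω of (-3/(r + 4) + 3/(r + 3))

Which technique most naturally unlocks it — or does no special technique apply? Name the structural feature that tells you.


Verdict: telescoping — a difference of consecutive values of one function (3/(r + 3) at one index and the next) — telescoping by construction.


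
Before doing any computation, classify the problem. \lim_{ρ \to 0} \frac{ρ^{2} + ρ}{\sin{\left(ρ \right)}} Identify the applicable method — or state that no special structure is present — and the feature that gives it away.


Technique: l'Hôpital's rule (0/0) — both numerator and denominator vanish at 0: the genuine 0/0 indeterminate that l'Hôpital exists for. One could equally expand both pieces locally and compare leading terms; the rule does that in one stroke.


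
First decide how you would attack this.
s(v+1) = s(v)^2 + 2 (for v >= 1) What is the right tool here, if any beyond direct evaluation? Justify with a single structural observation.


Verdict: no special technique — the unknown sequence enters the update nonlinearly, so no linear method fits the recurrence as written — direct iteration remains.


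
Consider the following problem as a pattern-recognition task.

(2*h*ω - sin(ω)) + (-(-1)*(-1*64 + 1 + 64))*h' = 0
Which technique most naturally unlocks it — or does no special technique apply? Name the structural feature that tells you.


Technique: a linear integrating factor — linear in the unknown with genuine forcing: multiply through by the exponential of the integrated coefficient and the left side closes into one derivative.


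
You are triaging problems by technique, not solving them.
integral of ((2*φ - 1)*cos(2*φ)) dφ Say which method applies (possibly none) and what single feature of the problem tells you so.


Technique: integration by parts — 2*φ - 1 dies after finitely many derivatives while cos(2*φ) cycles under integration — the tabular/parts setup.


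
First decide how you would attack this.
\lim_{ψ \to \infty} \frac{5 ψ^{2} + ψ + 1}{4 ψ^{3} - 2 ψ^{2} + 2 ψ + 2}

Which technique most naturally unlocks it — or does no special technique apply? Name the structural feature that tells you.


Diagnosis: dominant-term comparison — divide through by the highest power of ψ; every lower-order term dies and the dominant terms decide the limit. l'Hôpital's at-infinity variant applies to the expression viewed as a single quotient; the leading-term comparison is the direct route.


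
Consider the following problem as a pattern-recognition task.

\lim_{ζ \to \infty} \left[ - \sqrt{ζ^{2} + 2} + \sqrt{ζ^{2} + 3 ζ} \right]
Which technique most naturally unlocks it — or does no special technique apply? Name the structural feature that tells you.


Best approach: conjugate multiplication — turning the difference into a conjugate-rationalized ratio makes the limit readable.


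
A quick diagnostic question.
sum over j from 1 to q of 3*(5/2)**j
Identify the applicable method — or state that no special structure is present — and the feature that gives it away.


Method: the geometric series formula — each term is 5/2 times the previous one, so the geometric-series formula applies directly.


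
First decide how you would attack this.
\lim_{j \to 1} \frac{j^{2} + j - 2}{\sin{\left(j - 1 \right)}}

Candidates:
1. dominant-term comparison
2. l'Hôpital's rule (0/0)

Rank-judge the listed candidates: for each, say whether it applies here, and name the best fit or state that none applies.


Verdict: l'Hôpital's rule (0/0) — numerator and denominator both vanish at 1 — a genuine 0/0 form, which is exactly when l'Hôpital applies. One could equally expand both pieces locally and compare leading terms; the rule does that in one stroke.
- dominant-term comparison: no dominant power emerges to decide the limit by degree comparison.
- l'Hôpital's rule (0/0): yes, a natural case for it.


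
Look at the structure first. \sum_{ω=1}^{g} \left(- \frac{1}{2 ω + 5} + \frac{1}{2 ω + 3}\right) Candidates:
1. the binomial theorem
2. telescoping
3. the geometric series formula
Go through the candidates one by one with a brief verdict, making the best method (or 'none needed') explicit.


Method: telescoping — a difference of consecutive values of one function (\frac{1}{2 ω + 3} at one index and the next) — telescoping by construction.
- the binomial theorem — the terms do not reassemble into a binomial power.
- telescoping — yes, a natural case for it.
- the geometric series formula — the term-to-term ratio changes with the index, so the geometric formula cannot close it.


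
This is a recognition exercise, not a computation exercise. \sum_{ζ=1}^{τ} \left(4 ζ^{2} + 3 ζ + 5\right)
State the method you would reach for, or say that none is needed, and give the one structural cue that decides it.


Technique: no special technique — the summand is a plain polynomial in ζ (expanding first if it arrives factored); standard power-sum formulas evaluate it term by term.


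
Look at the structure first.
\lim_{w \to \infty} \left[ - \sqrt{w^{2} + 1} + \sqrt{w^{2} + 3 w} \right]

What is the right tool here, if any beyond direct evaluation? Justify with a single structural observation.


Best approach: conjugate multiplication — this difference gives up after one conjugate multiplication — the radical structure cancels against its conjugate.


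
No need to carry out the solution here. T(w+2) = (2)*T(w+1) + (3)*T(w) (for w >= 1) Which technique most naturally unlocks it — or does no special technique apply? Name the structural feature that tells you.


Verdict: the characteristic-root method — shift-invariance with fixed coefficients calls for exponential trials; the characteristic polynomial finds every r^w.


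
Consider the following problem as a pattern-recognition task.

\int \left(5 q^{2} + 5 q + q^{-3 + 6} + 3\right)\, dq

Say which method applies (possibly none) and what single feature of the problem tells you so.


Best approach: no special technique — a term-by-term power-rule job in q; no substitution or rearrangement earns its keep here.


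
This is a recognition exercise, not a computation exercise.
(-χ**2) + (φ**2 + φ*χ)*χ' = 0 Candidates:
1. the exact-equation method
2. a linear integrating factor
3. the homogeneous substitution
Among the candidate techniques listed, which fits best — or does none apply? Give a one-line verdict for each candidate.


Best approach: the homogeneous substitution — scaling φ and χ together leaves the slope fixed — it depends only on χ/φ, so substitute the ratio. Suitably rearranged — at times with the variables' roles exchanged — this doubles as a Bernoulli equation; the homogeneous reading needs no such setup.
- the exact-equation method: the cross partial derivatives disagree, so no single potential exists.
- a linear integrating factor: the unknown enters nonlinearly (through a power, a denominator, or a transcendental function), which the linear integrating-factor recipe cannot absorb as-is — any repair would come from a preliminary substitution, not the factor.
- the homogeneous substitution: yes — fits the structure here.


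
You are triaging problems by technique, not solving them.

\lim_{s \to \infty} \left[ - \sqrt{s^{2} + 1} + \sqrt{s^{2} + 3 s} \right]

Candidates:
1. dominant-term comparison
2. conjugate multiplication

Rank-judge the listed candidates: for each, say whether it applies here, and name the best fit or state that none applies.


Diagnosis: conjugate multiplication — infinity minus infinity with a radical in play — multiply by the conjugate so the divergences of \sqrt{s^{2} + 3 s} and \sqrt{s^{2} + 1} annihilate.
- dominant-term comparison: no ranking of term growth rates resolves the limit here.
- conjugate multiplication: yes, a natural case for it.


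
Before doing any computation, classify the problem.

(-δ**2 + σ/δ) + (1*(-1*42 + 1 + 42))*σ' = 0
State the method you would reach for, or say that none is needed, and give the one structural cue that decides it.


Best approach: a linear integrating factor — linear in the unknown with genuine forcing: multiply through by the exponential of the integrated coefficient and the left side closes into one derivative.


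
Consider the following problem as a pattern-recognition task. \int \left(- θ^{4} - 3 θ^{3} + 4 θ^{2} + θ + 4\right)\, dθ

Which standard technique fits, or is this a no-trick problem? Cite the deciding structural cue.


Verdict: no special technique — nothing composite, nothing rational, nothing trigonometric — each constant-multiple power of θ integrates by the power rule alone.


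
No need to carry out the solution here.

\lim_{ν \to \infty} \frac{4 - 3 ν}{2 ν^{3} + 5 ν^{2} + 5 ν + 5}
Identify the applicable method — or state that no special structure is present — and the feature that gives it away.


Method: dominant-term comparison — at large ν only the top-degree terms survive; compare the leading terms and the limit falls out. l'Hôpital's at-infinity variant applies to the expression viewed as a single quotient; the leading-term comparison is the direct route.


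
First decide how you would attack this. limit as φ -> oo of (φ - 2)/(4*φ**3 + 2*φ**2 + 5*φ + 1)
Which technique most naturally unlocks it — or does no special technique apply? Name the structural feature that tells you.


Best approach: dominant-term comparison — growth-rate triage: the leading powers of φ decide the limit, everything else is noise. l'Hôpital's at-infinity variant applies to the expression viewed as a single quotient; the leading-term comparison is the direct route.


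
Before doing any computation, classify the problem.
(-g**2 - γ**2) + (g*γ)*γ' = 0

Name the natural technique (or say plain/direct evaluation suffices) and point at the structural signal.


Method: the homogeneous substitution — solved for the derivative, the right side is unchanged under scaling g and γ together — it depends only on the ratio γ/g, so substitute a single ratio variable. A Bernoulli substitution is a fair alternative on this equation directly; the homogeneous reading takes it as given.


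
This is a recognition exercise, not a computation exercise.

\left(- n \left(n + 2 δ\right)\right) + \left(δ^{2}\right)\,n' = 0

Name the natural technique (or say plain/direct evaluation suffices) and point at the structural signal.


Best approach: the homogeneous substitution — the slope's numerator and denominator share total degree; set v = n/δ and the equation drops to separable form. A Bernoulli rewrite works here as the equation stands — the homogeneous substitution is the more immediate reading.


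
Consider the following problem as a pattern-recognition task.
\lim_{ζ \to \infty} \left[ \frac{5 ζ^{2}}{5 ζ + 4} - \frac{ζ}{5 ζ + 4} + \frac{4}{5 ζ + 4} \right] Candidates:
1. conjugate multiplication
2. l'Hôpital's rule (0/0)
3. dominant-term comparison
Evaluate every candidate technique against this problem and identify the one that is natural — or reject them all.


Diagnosis: dominant-term comparison — divide through by the highest power of ζ; every lower-order term dies and the dominant terms decide the limit.
- conjugate multiplication — there are no radicals in tension whose conjugate would simplify matters.
- l'Hôpital's rule (0/0) — viewed as a single quotient this runs to ∞/∞, not the 0/0 clash this candidate addresses; an at-infinity variant of the rule would resolve it, but comparing leading growth reads the answer without differentiating.
- dominant-term comparison — yes — fits the structure here.


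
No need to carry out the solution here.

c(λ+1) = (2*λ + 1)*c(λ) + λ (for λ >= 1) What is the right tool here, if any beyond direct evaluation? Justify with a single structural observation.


Technique: a summation factor — first-order, linear, moving coefficient 2*λ + 1: the discrete analogue of an integrating factor handles it.


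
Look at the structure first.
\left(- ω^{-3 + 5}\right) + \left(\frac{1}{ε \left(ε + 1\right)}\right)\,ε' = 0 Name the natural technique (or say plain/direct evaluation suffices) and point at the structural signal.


Diagnosis: separation of variables — all dependence on the two variables factors apart, the defining separable shape. A Bernoulli rewrite would carry it as the equation stands — separating the variables needs no rearrangement either.


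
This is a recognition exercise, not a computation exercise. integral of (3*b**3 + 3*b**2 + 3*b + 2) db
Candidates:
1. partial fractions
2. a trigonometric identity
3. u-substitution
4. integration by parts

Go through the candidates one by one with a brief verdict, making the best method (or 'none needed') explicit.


Best approach: no special technique — every term is a constant multiple of a power of b; term-wise power-rule integration needs no preliminary transformation.
- partial fractions — the expression is not a ratio of polynomials that decomposes further.
- a trigonometric identity: no sine or cosine appears, so there is nothing for a trigonometric identity to act on.
- u-substitution — no substitution does more than relabel what direct integration already handles.
- integration by parts — parts would only shuffle a directly integrable integrand.


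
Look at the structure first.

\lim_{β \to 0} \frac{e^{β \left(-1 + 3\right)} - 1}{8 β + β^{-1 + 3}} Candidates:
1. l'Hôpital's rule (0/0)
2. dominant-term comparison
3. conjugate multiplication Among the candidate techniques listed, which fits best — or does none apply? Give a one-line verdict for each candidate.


Technique: l'Hôpital's rule (0/0) — substituting 0 gives 0 over 0; differentiate top and bottom once and re-evaluate. A first-order expansion at the point is an equally standard path; the rule packages it.
- l'Hôpital's rule (0/0): a fit — the right tool for this form.
- dominant-term comparison: no dominant-degree comparison decides it.
- conjugate multiplication: multiplying by a conjugate would not remove any indeterminacy here.


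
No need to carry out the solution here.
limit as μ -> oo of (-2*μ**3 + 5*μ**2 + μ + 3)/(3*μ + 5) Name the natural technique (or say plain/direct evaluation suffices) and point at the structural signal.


Technique: dominant-term comparison — divide by the highest power of μ present: lower-order terms vanish and the dominant ratio remains. Differentiating the expression as a single quotient would eventually settle it as well; matching dominant growth settles it immediately.


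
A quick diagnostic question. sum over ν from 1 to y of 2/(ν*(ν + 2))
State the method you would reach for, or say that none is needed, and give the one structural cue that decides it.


Technique: telescoping — the summand 2/(ν*(ν + 2)) decomposes into fractions whose poles differ by an integer shift — the series collapses.


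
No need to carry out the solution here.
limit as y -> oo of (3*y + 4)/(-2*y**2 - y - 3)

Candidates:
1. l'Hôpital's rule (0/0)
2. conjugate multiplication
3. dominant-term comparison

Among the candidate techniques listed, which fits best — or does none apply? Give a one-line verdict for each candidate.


Best approach: dominant-term comparison — at large y only the top-degree terms survive; compare the leading terms and the limit falls out.
- l'Hôpital's rule (0/0) — as a single quotient the expression runs to ∞/∞ at the limit point — an at-infinity form of the rule would apply, though the leading-growth comparison is the direct reading.
- conjugate multiplication: no difference of divergent radicals appears, so rationalizing has nothing to cancel.
- dominant-term comparison — yes, a natural case for it.


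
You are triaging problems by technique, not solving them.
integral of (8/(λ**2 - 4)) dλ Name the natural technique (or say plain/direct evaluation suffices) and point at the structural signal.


Verdict: partial fractions — λ**2 - 4 splits into linear pieces, so the quotient is a sum of simple fractions — decompose before integrating.


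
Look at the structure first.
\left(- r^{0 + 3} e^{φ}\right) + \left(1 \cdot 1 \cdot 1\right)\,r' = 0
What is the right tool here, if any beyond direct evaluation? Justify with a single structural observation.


Verdict: separation of variables — one side of the product carries the independent variable, the other the unknown — the textbook separation shape.


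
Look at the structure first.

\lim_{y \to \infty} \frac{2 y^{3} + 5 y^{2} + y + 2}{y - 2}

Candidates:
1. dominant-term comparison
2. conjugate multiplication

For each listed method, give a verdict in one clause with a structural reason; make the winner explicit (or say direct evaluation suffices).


Method: dominant-term comparison — at large y only the top-degree terms survive; compare the leading terms and the limit falls out.
- dominant-term comparison: a fit — the right tool for this form.
- conjugate multiplication — rationalization has no target — no divergent radical difference appears.


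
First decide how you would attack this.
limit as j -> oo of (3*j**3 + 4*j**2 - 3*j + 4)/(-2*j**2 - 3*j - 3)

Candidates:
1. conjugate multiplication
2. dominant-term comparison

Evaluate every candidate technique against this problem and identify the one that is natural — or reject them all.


Diagnosis: dominant-term comparison — growth-rate triage: the leading powers of j decide the limit, everything else is noise.
- conjugate multiplication: there is no infinity-minus-infinity radical difference to rationalize.
- dominant-term comparison: a fit — the right tool for this form.


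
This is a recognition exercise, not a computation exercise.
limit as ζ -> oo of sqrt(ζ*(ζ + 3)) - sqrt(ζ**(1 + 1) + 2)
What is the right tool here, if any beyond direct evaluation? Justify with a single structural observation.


Verdict: conjugate multiplication — two divergent pieces with a minus sign between them and a radical in the mix: rationalize sqrt(ζ*(ζ + 3)) - sqrt(ζ**(1 + 1) + 2) before any limit law applies.


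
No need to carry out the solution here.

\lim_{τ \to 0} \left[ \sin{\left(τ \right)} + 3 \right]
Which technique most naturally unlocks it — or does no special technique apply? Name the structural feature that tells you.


Method: no special technique — no zero denominators, no indeterminate clash at 0 — substitute and read off the value.


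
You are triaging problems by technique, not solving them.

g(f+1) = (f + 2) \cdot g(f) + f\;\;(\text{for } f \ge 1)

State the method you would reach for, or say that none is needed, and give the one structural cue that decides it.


Best approach: a summation factor — first-order linear but the coefficient f + 2 moves with the index — divide by the cumulative product and telescope.


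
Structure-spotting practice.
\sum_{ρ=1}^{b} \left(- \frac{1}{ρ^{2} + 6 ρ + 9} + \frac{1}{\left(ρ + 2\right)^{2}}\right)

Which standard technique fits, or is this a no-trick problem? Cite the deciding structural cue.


Best approach: telescoping — spot the paired structure — each term adds \frac{1}{\left(ρ + 2\right)^{2}} and subtracts its successor value, which the next term restores: the definition of a telescoping chain.


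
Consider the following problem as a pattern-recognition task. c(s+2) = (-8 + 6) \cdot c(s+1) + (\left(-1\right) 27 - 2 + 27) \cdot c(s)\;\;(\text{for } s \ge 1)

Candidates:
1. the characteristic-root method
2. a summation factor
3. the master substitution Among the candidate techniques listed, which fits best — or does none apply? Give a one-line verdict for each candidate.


Method: the characteristic-root method — constant coefficients and linearity mean the ansatz r^s reduces it to solving the characteristic polynomial.
- the characteristic-root method — yes — fits the structure here.
- a summation factor: the recurrence reaches back more than one step, outside the first-order family a summation factor normalizes.
- the master substitution: there is no divide-the-index recursive argument.


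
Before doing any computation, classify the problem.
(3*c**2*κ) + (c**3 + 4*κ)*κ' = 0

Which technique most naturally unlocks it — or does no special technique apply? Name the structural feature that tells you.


Diagnosis: the exact-equation method — d/dκ of 3*c**2*κ equals d/dc of c**3 + 4*κ: the form is a total differential of one potential — integrate it exactly.


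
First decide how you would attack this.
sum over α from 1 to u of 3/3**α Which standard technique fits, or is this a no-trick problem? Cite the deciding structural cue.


Method: the geometric series formula — consecutive terms stand in a fixed index-free ratio — the geometric sum formula closes it.


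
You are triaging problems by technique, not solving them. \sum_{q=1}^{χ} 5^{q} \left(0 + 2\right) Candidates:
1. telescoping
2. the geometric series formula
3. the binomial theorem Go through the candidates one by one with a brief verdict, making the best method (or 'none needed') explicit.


Diagnosis: the geometric series formula — each term is 5 times the previous one, so the geometric-series formula applies directly.
- telescoping — the terms as presented offer no neighboring cancellation — a telescoping rewrite may exist, but the displayed structure does not hand one over.
- the geometric series formula — applicable, and directly so.
- the binomial theorem — no binomial coefficients pair with matched powers.


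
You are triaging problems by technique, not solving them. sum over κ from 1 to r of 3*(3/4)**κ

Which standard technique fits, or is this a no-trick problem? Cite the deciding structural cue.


Diagnosis: the geometric series formula — each summand is the previous one scaled by 3/4; that constant multiplier is itself the geometric structure.


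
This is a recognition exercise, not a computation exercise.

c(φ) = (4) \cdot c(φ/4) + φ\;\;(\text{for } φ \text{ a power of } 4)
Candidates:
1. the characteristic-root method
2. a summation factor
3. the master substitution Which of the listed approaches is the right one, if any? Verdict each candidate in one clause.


Method: the master substitution — the argument shrinks by the factor 4, so measure the index on a logarithmic scale and the recursion becomes a shift.
- the characteristic-root method: a divided-index call is not the fixed-shift linear shape that characteristic roots solve.
- a summation factor — a divided-index call is outside the fixed-shift first-order family a summation factor normalizes.
- the master substitution: applies; the problem has the shape this method handles.


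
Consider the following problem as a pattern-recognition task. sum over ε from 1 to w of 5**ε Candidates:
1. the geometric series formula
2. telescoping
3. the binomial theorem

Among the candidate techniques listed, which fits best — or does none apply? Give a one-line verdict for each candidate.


Diagnosis: the geometric series formula — each term is 5 times the previous one, so the geometric-series formula applies directly.
- the geometric series formula: a fit — the right tool for this form.
- telescoping — in the displayed form, no term reappears at a neighboring index to cancel against.
- the binomial theorem — the terms do not reassemble into a binomial power.


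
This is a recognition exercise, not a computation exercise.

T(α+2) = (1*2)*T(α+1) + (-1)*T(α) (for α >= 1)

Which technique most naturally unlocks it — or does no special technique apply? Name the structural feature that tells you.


Diagnosis: the characteristic-root method — shift-invariance with fixed coefficients calls for exponential trials; the characteristic polynomial finds every r^α.


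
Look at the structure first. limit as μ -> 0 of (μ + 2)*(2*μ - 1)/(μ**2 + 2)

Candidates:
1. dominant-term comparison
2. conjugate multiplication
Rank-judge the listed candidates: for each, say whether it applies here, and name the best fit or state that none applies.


Diagnosis: no special technique — no vanishing denominator and no indeterminate clash at the point — evaluation is immediate.
- dominant-term comparison: this is not a rational comparison of growth rates at infinity.
- conjugate multiplication — the conjugate move applies to radical differences, which this is not.


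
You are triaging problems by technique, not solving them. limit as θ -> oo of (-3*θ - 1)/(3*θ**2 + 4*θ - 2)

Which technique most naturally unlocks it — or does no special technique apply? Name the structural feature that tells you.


Best approach: dominant-term comparison — growth-rate triage: the leading powers of θ decide the limit, everything else is noise. Differentiating the expression as a single quotient would eventually settle it as well; matching dominant growth settles it immediately.


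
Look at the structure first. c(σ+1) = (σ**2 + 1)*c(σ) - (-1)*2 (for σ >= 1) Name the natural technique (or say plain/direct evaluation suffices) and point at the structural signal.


Method: a summation factor — first-order, linear, moving coefficient σ**2 + 1: the discrete analogue of an integrating factor handles it.


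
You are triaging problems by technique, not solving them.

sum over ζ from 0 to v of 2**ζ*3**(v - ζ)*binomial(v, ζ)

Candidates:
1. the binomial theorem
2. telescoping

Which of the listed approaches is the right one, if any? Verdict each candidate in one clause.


Method: the binomial theorem — binomial coefficients against complementary powers of 2 and 3: recognize the binomial expansion and resum.
- the binomial theorem — applies; the problem has the shape this method handles.
- telescoping — in the displayed form, no term reappears at a neighboring index to cancel against.


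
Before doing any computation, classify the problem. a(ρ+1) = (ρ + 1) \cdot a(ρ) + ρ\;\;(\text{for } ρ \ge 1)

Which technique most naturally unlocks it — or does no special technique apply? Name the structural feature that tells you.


Method: a summation factor — it is first-order linear but the coefficient ρ + 1 depends on the index, so multiply through by a summation factor to telescope it.


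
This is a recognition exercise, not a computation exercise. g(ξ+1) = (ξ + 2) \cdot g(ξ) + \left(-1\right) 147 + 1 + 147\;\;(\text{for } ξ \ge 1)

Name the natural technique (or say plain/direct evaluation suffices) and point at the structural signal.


Best approach: a summation factor — the coefficient ξ + 2 drifts with the index, so no fixed root exists; normalizing by the cumulative product telescopes it.


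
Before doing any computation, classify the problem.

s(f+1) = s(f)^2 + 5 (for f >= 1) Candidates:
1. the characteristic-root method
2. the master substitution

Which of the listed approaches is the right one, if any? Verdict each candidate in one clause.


Best approach: no special technique — the recurrence is nonlinear in the sequence terms; no linear-recurrence method fits it as written — one iterates or studies it directly.
- the characteristic-root method — nonlinearity rules out exponential-mode superposition from the start.
- the master substitution — there is no divide-the-index recursive argument.


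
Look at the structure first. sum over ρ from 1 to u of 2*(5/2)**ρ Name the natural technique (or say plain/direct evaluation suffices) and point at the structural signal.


Method: the geometric series formula — consecutive terms stand in a fixed index-free ratio — the geometric sum formula closes it.


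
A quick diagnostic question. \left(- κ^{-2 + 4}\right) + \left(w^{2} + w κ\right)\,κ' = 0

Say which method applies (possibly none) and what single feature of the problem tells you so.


Best approach: the homogeneous substitution — scaling w and κ together leaves the slope fixed — it depends only on κ/w, so substitute the ratio. With the right rearrangement (exchanging the roles of the variables where needed), this also fits a Bernoulli template; the homogeneous substitution reads the structure directly.


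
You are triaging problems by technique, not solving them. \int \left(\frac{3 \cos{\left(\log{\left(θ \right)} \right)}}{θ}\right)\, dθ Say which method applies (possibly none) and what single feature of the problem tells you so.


Method: u-substitution — the only nontrivial dependence routes through \log{\left(θ \right)}, whose derivative supplies the leftover factor up to a constant multiple — u = \log{\left(θ \right)} flattens it.


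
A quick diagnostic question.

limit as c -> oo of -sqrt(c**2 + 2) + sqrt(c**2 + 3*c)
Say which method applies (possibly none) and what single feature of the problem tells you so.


Technique: conjugate multiplication — neither sqrt(c**2 + 3*c) nor sqrt(c**2 + 2) converges alone, so rewrite their difference as a conjugate-rationalized quotient first.


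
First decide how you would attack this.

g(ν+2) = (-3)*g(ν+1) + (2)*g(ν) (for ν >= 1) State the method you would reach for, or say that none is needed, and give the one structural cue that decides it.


Method: the characteristic-root method — constant coefficients and linearity mean the ansatz r^ν reduces it to solving the characteristic polynomial.


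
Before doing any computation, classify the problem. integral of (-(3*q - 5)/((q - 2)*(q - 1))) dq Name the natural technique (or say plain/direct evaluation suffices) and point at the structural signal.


Best approach: partial fractions — the bottom factors while the top stays lower-degree — split into simple fractions and integrate piece by piece.
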